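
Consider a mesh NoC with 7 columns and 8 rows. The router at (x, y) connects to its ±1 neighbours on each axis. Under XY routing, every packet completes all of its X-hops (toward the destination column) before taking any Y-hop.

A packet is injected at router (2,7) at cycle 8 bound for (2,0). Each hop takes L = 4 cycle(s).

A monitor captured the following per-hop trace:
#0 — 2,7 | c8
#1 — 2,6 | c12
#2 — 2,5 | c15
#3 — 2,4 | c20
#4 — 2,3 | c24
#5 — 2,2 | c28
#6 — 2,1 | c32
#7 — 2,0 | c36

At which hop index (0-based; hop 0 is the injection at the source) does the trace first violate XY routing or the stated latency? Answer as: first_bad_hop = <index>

first_bad_hop = 2

check 1→ d=(0,-1) cyc+4: ok
check 2→ d=(0,-1) cyc+3: BAD: Δcyc=3≠L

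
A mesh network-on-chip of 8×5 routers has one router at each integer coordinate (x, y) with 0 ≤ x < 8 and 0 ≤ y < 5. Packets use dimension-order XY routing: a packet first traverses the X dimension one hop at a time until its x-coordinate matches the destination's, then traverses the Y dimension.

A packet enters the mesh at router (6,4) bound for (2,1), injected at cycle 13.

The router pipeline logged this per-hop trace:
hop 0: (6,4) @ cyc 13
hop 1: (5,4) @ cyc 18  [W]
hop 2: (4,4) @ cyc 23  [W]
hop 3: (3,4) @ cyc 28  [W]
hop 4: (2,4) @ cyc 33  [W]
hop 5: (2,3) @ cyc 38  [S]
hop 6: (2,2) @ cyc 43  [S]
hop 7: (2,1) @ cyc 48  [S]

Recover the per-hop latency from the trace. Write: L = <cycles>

L = 5

Between hops 0 and 1 the cycle counter advances 18 − 13 = 5.
Per-hop latency L = Δcyc = 5.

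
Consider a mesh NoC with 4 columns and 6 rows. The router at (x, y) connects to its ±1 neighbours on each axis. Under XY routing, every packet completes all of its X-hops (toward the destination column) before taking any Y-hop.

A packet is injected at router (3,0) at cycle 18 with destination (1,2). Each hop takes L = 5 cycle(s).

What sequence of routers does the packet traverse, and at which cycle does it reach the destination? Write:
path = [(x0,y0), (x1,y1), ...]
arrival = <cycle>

path = [(3,0), (2,0), (1,0), (1,1), (1,2)]
arrival = 38

t=18: at (3,0)
t=23: at (2,0) after W
t=28: at (1,0) after W
t=33: at (1,1) after N
t=38: at (1,2) after N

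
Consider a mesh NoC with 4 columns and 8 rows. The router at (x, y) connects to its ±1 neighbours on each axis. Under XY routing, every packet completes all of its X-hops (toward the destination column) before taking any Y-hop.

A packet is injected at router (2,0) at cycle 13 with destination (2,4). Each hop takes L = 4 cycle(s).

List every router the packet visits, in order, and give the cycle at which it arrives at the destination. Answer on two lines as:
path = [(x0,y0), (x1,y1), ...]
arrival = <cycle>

[0] x=2 y=0 t=13
[1] x=2 y=1 t=17 →N
[2] x=2 y=2 t=21 →N
[3] x=2 y=3 t=25 →N
[4] x=2 y=4 t=29 →N

path = [(2,0), (2,1), (2,2), (2,3), (2,4)]
arrival = 29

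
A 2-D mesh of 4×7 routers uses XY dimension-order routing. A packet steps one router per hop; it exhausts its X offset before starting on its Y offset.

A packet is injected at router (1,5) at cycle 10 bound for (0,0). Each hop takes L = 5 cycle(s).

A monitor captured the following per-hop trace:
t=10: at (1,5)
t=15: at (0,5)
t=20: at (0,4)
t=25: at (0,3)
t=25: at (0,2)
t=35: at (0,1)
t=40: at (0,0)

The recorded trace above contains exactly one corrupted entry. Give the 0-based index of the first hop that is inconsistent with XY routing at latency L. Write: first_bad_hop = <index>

first_bad_hop = 4

check 1→ d=(-1,0) cyc+5: ok
check 2→ d=(0,-1) cyc+5: ok
check 3→ d=(0,-1) cyc+5: ok
check 4→ d=(0,-1) cyc+0: BAD: Δcyc=0≠L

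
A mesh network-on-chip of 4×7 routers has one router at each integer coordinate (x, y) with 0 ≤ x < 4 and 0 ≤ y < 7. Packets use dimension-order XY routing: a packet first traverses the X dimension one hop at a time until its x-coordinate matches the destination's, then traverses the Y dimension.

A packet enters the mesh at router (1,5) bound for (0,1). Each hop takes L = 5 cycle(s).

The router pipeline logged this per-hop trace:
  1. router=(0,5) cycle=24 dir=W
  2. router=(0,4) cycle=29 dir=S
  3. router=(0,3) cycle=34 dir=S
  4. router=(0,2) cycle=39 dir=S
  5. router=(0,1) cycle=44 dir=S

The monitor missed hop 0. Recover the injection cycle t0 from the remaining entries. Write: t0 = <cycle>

t0 = 19

cyc[1] = 24 and cyc[k] = t0 + k·L for every k.
Subtract one hop: t0 = 24 − 5 = 19.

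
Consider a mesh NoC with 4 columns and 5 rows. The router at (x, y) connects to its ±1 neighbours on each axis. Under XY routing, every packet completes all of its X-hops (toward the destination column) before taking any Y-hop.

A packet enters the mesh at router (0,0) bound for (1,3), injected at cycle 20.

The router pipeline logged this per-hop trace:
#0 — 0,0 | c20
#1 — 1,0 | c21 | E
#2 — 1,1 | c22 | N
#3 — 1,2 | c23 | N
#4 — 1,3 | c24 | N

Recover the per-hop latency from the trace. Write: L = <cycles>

L = 1

cyc[1] − cyc[0] = 21 − 20 = 1.
Each hop adds L, hence L = 1.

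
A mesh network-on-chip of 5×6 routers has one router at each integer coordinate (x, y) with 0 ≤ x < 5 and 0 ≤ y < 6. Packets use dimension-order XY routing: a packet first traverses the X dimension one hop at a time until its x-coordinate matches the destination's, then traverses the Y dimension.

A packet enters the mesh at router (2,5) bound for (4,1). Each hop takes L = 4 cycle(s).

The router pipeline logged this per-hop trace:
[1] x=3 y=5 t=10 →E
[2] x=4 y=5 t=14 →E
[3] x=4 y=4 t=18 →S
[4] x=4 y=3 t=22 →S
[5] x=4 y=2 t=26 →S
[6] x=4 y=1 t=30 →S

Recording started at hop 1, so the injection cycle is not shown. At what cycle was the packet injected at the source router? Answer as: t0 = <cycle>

t0 = 6

cyc[1] = 10 and cyc[k] = t0 + k·L for every k.
Therefore t0 = 10 − L = 6.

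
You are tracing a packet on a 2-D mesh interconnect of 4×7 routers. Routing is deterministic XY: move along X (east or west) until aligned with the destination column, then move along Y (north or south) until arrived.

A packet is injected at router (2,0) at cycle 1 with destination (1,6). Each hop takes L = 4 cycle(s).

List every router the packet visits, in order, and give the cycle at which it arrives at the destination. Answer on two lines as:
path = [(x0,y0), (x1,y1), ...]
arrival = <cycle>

hop 0: (2,0) @ cyc 1
hop 1: (1,0) @ cyc 5  [W]
hop 2: (1,1) @ cyc 9  [N]
hop 3: (1,2) @ cyc 13  [N]
hop 4: (1,3) @ cyc 17  [N]
hop 5: (1,4) @ cyc 21  [N]
hop 6: (1,5) @ cyc 25  [N]
hop 7: (1,6) @ cyc 29  [N]

path = [(2,0), (1,0), (1,1), (1,2), (1,3), (1,4), (1,5), (1,6)]
arrival = 29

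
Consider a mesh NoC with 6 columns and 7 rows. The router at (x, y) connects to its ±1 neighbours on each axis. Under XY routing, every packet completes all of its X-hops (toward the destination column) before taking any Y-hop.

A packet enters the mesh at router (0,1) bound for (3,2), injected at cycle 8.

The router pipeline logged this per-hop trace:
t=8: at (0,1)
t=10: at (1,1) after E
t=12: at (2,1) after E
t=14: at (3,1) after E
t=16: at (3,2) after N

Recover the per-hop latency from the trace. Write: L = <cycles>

Between hops 0 and 1 the cycle counter advances 10 − 8 = 2.
That increment is L by definition: L = 2.

L = 2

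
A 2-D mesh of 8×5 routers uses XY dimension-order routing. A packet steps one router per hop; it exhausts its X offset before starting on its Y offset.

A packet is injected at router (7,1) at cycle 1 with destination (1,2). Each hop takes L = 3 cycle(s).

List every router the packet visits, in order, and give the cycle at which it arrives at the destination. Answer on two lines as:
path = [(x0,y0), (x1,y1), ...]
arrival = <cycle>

src (7,1)  cyc=1
W→(6,1)  cyc=4
W→(5,1)  cyc=7
W→(4,1)  cyc=10
W→(3,1)  cyc=13
W→(2,1)  cyc=16
W→(1,1)  cyc=19
N→(1,2)  cyc=22

path = [(7,1), (6,1), (5,1), (4,1), (3,1), (2,1), (1,1), (1,2)]
arrival = 22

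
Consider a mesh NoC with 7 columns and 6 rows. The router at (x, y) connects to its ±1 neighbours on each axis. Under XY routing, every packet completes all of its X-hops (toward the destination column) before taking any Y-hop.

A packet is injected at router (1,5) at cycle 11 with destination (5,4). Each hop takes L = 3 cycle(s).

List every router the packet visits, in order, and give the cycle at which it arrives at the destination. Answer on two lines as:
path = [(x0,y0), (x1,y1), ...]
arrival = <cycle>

path = [(1,5), (2,5), (3,5), (4,5), (5,5), (5,4)]
arrival = 26

  0. router=(1,5) cycle=11 (inject)
  1. router=(2,5) cycle=14 dir=E
  2. router=(3,5) cycle=17 dir=E
  3. router=(4,5) cycle=20 dir=E
  4. router=(5,5) cycle=23 dir=E
  5. router=(5,4) cycle=26 dir=S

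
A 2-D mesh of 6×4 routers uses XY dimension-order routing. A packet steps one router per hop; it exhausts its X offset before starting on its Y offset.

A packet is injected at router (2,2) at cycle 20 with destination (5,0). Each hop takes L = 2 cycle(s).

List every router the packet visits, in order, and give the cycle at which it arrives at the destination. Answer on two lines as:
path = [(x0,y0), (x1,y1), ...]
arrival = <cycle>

  0. router=(2,2) cycle=20 (inject)
  1. router=(3,2) cycle=22 dir=E
  2. router=(4,2) cycle=24 dir=E
  3. router=(5,2) cycle=26 dir=E
  4. router=(5,1) cycle=28 dir=S
  5. router=(5,0) cycle=30 dir=S

path = [(2,2), (3,2), (4,2), (5,2), (5,1), (5,0)]
arrival = 30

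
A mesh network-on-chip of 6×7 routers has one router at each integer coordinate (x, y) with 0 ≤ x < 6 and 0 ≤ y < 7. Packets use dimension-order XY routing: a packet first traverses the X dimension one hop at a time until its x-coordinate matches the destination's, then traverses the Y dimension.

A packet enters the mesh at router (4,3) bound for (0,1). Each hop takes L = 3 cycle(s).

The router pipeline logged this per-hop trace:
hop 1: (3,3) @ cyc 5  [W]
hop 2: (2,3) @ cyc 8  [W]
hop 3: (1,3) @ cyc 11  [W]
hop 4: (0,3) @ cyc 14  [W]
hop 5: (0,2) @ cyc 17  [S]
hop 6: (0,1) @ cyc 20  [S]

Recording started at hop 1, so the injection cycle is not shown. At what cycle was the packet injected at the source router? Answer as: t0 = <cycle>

Hop 1 reached at cycle 5; hop k is at t0 + k·L.
Therefore t0 = 5 − L = 2.

t0 = 2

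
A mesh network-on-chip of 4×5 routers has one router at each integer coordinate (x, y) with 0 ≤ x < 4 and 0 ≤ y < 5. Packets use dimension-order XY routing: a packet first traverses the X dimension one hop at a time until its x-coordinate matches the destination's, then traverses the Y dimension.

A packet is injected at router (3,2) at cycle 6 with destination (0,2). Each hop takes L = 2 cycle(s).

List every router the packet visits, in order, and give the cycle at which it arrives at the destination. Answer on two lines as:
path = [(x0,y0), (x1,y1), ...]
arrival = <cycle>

hop 0: (3,2) @ cyc 6
hop 1: (2,2) @ cyc 8  [W]
hop 2: (1,2) @ cyc 10  [W]
hop 3: (0,2) @ cyc 12  [W]

path = [(3,2), (2,2), (1,2), (0,2)]
arrival = 12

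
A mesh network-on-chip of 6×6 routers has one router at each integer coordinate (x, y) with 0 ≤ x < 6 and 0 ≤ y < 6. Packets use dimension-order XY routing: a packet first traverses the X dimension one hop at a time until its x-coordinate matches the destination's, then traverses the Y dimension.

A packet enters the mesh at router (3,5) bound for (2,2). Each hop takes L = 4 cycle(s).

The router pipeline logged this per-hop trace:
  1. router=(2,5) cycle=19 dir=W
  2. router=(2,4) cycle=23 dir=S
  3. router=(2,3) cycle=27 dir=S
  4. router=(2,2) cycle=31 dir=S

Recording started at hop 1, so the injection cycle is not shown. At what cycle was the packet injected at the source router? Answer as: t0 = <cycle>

The first recorded entry is hop 1 at cycle 19.
Subtract one hop: t0 = 19 − 4 = 15.

t0 = 15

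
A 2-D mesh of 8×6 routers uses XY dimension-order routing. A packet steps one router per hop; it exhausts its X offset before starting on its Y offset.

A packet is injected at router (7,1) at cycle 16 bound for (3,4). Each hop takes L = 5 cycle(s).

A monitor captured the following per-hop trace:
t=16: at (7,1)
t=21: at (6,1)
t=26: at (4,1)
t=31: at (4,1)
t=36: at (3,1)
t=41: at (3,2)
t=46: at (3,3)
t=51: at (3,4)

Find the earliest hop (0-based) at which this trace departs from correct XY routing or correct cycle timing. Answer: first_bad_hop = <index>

[1] (-1,+0) / 5c ⇒ ok
[2] (-2,+0) / 5c ⇒ BAD: non-unit step

first_bad_hop = 2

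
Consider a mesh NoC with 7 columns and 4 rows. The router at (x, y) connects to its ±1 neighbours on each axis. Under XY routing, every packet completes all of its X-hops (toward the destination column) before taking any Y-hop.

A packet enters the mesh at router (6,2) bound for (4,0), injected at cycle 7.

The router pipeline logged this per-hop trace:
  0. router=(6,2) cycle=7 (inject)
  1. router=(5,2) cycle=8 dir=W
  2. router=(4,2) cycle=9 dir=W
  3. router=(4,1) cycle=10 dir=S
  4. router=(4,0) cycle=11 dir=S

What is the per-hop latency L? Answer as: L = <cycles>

L = 1

From hop 0 (7) to hop 1 (8): +1 cycles.
Per-hop latency L = Δcyc = 1.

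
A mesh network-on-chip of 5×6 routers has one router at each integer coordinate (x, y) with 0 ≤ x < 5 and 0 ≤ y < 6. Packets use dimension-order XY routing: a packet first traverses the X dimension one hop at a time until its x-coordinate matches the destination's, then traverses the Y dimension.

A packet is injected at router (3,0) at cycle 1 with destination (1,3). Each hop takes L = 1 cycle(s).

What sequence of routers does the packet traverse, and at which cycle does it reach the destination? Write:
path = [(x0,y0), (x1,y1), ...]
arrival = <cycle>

path = [(3,0), (2,0), (1,0), (1,1), (1,2), (1,3)]
arrival = 6

#0 — 3,0 | c1
#1 — 2,0 | c2 | W
#2 — 1,0 | c3 | W
#3 — 1,1 | c4 | N
#4 — 1,2 | c5 | N
#5 — 1,3 | c6 | N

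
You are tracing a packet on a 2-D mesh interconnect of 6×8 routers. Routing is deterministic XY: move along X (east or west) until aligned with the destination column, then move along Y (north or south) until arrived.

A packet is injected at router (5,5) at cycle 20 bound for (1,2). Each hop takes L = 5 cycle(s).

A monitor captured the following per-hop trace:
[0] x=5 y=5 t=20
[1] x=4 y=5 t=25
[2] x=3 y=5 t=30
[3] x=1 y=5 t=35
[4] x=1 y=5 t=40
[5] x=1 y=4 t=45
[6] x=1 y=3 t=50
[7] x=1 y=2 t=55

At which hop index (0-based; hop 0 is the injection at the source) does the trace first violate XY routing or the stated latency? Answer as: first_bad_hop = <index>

[1] (-1,+0) / 5c ⇒ ok
[2] (-1,+0) / 5c ⇒ ok
[3] (-2,+0) / 5c ⇒ BAD: non-unit step

first_bad_hop = 3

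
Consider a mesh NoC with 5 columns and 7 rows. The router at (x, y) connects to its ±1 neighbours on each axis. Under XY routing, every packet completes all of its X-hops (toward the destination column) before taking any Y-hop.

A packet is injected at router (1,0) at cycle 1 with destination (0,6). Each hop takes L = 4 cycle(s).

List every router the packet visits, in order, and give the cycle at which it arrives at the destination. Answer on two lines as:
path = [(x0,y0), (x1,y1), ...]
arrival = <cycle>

  0. router=(1,0) cycle=1 (inject)
  1. router=(0,0) cycle=5 dir=W
  2. router=(0,1) cycle=9 dir=N
  3. router=(0,2) cycle=13 dir=N
  4. router=(0,3) cycle=17 dir=N
  5. router=(0,4) cycle=21 dir=N
  6. router=(0,5) cycle=25 dir=N
  7. router=(0,6) cycle=29 dir=N

path = [(1,0), (0,0), (0,1), (0,2), (0,3), (0,4), (0,5), (0,6)]
arrival = 29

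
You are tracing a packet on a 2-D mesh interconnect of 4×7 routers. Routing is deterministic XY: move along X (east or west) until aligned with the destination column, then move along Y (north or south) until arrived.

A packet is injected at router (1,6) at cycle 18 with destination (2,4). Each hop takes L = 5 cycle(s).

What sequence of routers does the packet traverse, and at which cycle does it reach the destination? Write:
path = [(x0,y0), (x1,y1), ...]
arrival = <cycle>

path = [(1,6), (2,6), (2,5), (2,4)]
arrival = 33

src (1,6)  cyc=18
E→(2,6)  cyc=23
S→(2,5)  cyc=28
S→(2,4)  cyc=33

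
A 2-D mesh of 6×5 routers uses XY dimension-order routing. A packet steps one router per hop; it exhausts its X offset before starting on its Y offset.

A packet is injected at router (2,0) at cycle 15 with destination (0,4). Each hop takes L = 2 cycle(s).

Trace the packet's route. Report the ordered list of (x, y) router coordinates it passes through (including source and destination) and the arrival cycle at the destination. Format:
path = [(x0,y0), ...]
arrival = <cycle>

path = [(2,0), (1,0), (0,0), (0,1), (0,2), (0,3), (0,4)]
arrival = 27

src (2,0)  cyc=15
W→(1,0)  cyc=17
W→(0,0)  cyc=19
N→(0,1)  cyc=21
N→(0,2)  cyc=23
N→(0,3)  cyc=25
N→(0,4)  cyc=27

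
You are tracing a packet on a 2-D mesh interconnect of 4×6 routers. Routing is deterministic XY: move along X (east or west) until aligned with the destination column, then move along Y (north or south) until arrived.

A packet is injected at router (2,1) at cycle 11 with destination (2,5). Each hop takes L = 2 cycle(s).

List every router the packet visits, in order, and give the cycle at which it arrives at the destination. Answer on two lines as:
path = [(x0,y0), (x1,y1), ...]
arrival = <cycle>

path = [(2,1), (2,2), (2,3), (2,4), (2,5)]
arrival = 19

  0. router=(2,1) cycle=11 (inject)
  1. router=(2,2) cycle=13 dir=N
  2. router=(2,3) cycle=15 dir=N
  3. router=(2,4) cycle=17 dir=N
  4. router=(2,5) cycle=19 dir=N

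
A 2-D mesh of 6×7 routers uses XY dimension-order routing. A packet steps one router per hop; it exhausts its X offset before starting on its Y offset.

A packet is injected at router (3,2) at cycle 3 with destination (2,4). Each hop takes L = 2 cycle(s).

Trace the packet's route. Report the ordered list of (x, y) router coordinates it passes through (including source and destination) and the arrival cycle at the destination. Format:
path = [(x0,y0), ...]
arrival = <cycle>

path = [(3,2), (2,2), (2,3), (2,4)]
arrival = 9

[0] x=3 y=2 t=3
[1] x=2 y=2 t=5 →W
[2] x=2 y=3 t=7 →N
[3] x=2 y=4 t=9 →N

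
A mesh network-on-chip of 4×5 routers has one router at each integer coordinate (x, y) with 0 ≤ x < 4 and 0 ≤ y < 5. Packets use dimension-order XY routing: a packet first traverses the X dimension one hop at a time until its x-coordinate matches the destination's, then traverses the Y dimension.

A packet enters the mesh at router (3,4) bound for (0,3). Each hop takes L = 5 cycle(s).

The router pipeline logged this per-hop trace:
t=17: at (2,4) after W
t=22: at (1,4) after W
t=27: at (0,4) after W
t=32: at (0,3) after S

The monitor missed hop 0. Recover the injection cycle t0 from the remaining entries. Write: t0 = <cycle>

t0 = 12

Hop 1 reached at cycle 17; hop k is at t0 + k·L.
So t0 = 17 − 1·5 = 12.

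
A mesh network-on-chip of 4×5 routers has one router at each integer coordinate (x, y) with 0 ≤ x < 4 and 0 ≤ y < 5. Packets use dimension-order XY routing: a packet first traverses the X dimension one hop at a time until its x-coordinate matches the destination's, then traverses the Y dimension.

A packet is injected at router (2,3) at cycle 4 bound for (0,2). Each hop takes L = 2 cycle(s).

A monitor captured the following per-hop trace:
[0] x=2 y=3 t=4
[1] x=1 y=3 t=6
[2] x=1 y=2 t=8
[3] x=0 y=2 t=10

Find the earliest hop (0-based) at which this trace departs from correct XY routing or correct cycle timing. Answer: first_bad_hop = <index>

first_bad_hop = 2

check 1→ d=(-1,0) cyc+2: ok
check 2→ d=(0,-1) cyc+2: BAD: Y-move but x=1≠0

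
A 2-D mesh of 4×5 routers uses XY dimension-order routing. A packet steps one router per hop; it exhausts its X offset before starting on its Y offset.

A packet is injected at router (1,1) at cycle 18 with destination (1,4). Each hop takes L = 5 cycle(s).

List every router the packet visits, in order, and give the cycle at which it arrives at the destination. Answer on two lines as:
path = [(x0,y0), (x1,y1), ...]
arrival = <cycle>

[0] x=1 y=1 t=18
[1] x=1 y=2 t=23 →N
[2] x=1 y=3 t=28 →N
[3] x=1 y=4 t=33 →N

path = [(1,1), (1,2), (1,3), (1,4)]
arrival = 33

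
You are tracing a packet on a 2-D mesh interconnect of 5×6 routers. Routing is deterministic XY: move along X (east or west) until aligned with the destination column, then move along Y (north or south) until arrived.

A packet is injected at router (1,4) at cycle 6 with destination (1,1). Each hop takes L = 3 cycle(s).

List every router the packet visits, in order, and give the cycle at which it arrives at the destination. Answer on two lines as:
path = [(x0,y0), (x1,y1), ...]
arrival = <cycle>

  0. router=(1,4) cycle=6 (inject)
  1. router=(1,3) cycle=9 dir=S
  2. router=(1,2) cycle=12 dir=S
  3. router=(1,1) cycle=15 dir=S

path = [(1,4), (1,3), (1,2), (1,1)]
arrival = 15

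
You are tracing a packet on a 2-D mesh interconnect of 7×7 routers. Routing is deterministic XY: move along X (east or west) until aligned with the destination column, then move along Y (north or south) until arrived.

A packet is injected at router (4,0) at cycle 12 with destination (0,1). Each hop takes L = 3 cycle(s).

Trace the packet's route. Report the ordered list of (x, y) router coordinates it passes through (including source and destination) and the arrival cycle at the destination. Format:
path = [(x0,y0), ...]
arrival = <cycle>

#0 — 4,0 | c12
#1 — 3,0 | c15 | W
#2 — 2,0 | c18 | W
#3 — 1,0 | c21 | W
#4 — 0,0 | c24 | W
#5 — 0,1 | c27 | N

path = [(4,0), (3,0), (2,0), (1,0), (0,0), (0,1)]
arrival = 27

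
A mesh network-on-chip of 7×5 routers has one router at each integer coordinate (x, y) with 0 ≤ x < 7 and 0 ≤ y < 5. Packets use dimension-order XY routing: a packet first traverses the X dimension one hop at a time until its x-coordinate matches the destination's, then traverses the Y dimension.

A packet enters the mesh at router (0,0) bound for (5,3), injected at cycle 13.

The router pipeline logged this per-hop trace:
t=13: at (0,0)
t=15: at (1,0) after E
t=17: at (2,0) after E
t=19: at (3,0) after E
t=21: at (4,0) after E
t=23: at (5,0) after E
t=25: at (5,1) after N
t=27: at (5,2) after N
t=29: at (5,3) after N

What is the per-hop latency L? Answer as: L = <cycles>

Between hops 0 and 1 the cycle counter advances 15 − 13 = 2.
Each hop adds L, hence L = 2.

L = 2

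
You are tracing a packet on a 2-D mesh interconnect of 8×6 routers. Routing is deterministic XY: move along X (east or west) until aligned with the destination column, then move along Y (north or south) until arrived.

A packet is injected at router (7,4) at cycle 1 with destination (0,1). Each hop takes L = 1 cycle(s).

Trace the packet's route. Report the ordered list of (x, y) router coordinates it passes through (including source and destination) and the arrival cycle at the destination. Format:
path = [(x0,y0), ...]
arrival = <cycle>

t=1: at (7,4)
t=2: at (6,4) after W
t=3: at (5,4) after W
t=4: at (4,4) after W
t=5: at (3,4) after W
t=6: at (2,4) after W
t=7: at (1,4) after W
t=8: at (0,4) after W
t=9: at (0,3) after S
t=10: at (0,2) after S
t=11: at (0,1) after S

path = [(7,4), (6,4), (5,4), (4,4), (3,4), (2,4), (1,4), (0,4), (0,3), (0,2), (0,1)]
arrival = 11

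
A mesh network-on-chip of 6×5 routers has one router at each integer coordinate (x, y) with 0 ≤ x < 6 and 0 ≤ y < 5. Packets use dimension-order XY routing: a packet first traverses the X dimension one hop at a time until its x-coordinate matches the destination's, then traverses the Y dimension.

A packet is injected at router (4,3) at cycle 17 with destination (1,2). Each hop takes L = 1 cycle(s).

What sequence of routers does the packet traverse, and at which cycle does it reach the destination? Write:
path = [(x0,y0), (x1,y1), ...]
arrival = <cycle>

[0] x=4 y=3 t=17
[1] x=3 y=3 t=18 →W
[2] x=2 y=3 t=19 →W
[3] x=1 y=3 t=20 →W
[4] x=1 y=2 t=21 →S

path = [(4,3), (3,3), (2,3), (1,3), (1,2)]
arrival = 21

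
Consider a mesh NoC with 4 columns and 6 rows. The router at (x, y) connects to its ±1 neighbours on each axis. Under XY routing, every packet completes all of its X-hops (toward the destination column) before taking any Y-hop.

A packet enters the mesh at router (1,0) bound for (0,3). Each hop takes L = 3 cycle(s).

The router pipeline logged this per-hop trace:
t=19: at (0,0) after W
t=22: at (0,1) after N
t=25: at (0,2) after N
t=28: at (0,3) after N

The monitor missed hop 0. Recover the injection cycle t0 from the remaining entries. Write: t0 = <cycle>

t0 = 16

Hop 1 reached at cycle 19; hop k is at t0 + k·L.
So t0 = 19 − 1·3 = 16.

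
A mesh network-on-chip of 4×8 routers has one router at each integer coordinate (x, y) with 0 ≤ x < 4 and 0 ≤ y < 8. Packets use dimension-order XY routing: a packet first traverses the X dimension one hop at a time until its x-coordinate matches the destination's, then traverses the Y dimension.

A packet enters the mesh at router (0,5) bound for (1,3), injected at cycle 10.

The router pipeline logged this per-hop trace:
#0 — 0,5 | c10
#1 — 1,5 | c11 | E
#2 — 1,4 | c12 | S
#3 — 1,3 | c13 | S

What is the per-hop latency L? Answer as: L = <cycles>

cyc[1] − cyc[0] = 11 − 10 = 1.
One hop costs L cycles, so L = 1.

L = 1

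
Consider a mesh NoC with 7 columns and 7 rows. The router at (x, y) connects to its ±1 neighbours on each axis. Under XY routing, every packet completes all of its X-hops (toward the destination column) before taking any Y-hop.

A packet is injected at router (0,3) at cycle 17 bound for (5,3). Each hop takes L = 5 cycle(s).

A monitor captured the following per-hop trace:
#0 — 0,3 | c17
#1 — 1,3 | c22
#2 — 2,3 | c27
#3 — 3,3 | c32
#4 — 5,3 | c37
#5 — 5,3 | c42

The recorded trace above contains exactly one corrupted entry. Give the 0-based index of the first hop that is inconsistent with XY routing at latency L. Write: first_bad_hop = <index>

first_bad_hop = 4

[1] (+1,+0) / 5c ⇒ ok
[2] (+1,+0) / 5c ⇒ ok
[3] (+1,+0) / 5c ⇒ ok
[4] (+2,+0) / 5c ⇒ BAD: non-unit step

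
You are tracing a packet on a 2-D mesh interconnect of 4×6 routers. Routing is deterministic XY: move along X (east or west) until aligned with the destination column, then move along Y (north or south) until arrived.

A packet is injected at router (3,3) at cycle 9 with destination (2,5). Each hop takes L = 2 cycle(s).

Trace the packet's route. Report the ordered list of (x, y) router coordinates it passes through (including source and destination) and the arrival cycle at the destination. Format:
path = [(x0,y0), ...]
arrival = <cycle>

src (3,3)  cyc=9
W→(2,3)  cyc=11
N→(2,4)  cyc=13
N→(2,5)  cyc=15

path = [(3,3), (2,3), (2,4), (2,5)]
arrival = 15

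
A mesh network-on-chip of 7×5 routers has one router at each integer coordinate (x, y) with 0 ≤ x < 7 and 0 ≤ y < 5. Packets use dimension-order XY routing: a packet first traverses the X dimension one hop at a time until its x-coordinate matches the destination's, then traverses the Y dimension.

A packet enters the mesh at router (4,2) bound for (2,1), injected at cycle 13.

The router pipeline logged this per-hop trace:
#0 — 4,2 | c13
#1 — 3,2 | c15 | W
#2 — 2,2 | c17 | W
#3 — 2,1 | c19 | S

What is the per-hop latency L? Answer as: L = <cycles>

Δcyc across hop 0→1: 15 − 13 = 2.
One hop costs L cycles, so L = 2.

L = 2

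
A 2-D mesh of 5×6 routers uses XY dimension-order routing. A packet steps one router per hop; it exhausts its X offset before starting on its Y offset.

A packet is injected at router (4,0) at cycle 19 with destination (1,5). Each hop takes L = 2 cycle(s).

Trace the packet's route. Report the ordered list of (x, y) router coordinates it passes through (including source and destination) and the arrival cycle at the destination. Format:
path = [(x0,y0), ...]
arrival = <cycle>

[0] x=4 y=0 t=19
[1] x=3 y=0 t=21 →W
[2] x=2 y=0 t=23 →W
[3] x=1 y=0 t=25 →W
[4] x=1 y=1 t=27 →N
[5] x=1 y=2 t=29 →N
[6] x=1 y=3 t=31 →N
[7] x=1 y=4 t=33 →N
[8] x=1 y=5 t=35 →N

path = [(4,0), (3,0), (2,0), (1,0), (1,1), (1,2), (1,3), (1,4), (1,5)]
arrival = 35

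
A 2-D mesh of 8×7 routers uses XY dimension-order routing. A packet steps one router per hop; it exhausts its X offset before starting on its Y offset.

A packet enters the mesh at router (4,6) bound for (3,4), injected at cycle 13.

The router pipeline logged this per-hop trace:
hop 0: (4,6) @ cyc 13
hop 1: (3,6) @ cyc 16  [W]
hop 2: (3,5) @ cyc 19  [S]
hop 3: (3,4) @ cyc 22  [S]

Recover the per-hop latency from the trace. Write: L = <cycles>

L = 3

Δcyc across hop 0→1: 16 − 13 = 3.
Per-hop latency L = Δcyc = 3.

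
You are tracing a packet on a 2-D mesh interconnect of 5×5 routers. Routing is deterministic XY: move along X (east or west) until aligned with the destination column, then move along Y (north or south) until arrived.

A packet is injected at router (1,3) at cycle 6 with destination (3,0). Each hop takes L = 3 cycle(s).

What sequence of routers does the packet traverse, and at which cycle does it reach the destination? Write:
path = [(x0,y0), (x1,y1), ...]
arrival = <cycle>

path = [(1,3), (2,3), (3,3), (3,2), (3,1), (3,0)]
arrival = 21

t=6: at (1,3)
t=9: at (2,3) after E
t=12: at (3,3) after E
t=15: at (3,2) after S
t=18: at (3,1) after S
t=21: at (3,0) after S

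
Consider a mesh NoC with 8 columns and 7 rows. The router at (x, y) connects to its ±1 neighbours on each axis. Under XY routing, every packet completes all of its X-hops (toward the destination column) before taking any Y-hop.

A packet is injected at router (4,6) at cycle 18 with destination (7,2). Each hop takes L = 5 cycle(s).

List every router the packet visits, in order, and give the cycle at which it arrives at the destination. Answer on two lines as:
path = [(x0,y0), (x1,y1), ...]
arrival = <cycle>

path = [(4,6), (5,6), (6,6), (7,6), (7,5), (7,4), (7,3), (7,2)]
arrival = 53

hop 0: (4,6) @ cyc 18
hop 1: (5,6) @ cyc 23  [E]
hop 2: (6,6) @ cyc 28  [E]
hop 3: (7,6) @ cyc 33  [E]
hop 4: (7,5) @ cyc 38  [S]
hop 5: (7,4) @ cyc 43  [S]
hop 6: (7,3) @ cyc 48  [S]
hop 7: (7,2) @ cyc 53  [S]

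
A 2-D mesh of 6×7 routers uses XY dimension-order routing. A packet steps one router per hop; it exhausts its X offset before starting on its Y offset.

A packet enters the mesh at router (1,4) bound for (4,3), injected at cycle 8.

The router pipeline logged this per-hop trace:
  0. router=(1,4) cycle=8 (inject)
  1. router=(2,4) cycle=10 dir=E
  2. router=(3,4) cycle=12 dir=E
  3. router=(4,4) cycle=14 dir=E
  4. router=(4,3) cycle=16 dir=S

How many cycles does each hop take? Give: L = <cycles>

L = 2

Between hops 0 and 1 the cycle counter advances 10 − 8 = 2.
Per-hop latency L = Δcyc = 2.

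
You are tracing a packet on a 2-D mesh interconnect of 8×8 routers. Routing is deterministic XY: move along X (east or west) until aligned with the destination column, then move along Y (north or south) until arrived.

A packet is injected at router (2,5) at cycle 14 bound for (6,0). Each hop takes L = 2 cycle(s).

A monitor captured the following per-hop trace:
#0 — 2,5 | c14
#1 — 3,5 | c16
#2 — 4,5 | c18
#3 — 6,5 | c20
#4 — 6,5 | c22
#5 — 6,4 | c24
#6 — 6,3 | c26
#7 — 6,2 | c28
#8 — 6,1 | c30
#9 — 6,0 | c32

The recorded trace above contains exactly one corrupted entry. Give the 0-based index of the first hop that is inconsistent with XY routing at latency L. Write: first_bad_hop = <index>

first_bad_hop = 3

hop 1: step (+1,+0), +2 cyc — ok
hop 2: step (+1,+0), +2 cyc — ok
hop 3: step (+2,+0), +2 cyc — BAD: non-unit step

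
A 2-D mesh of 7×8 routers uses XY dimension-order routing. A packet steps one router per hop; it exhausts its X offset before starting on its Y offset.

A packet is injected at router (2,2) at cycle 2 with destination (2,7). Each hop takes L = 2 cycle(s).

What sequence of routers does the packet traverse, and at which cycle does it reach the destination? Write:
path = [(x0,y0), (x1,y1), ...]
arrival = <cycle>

  0. router=(2,2) cycle=2 (inject)
  1. router=(2,3) cycle=4 dir=N
  2. router=(2,4) cycle=6 dir=N
  3. router=(2,5) cycle=8 dir=N
  4. router=(2,6) cycle=10 dir=N
  5. router=(2,7) cycle=12 dir=N

path = [(2,2), (2,3), (2,4), (2,5), (2,6), (2,7)]
arrival = 12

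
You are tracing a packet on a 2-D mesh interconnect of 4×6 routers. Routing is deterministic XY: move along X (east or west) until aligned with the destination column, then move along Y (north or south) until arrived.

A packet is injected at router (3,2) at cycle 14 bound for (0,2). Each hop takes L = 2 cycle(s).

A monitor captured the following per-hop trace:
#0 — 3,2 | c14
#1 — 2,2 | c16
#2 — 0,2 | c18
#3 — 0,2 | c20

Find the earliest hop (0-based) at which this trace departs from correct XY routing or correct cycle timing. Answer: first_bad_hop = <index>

  1: Δx=-1 Δy=+0 Δt=2 [ok]
  2: Δx=-2 Δy=+0 Δt=2 [BAD: non-unit step]

first_bad_hop = 2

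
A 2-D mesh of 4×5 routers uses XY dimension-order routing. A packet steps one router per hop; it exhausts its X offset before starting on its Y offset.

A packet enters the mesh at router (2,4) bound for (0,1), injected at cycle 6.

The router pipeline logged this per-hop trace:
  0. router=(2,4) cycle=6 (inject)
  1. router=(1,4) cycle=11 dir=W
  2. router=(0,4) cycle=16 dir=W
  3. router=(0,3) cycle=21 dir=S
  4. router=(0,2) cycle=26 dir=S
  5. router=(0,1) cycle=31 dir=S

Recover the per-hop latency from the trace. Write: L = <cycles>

L = 5

Δcyc across hop 0→1: 11 − 6 = 5.
That increment is L by definition: L = 5.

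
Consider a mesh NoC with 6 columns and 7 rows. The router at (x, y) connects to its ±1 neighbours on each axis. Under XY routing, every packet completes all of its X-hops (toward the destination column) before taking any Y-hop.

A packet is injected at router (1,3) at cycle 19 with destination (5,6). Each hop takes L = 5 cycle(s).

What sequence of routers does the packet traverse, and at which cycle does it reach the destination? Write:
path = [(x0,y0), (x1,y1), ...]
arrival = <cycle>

path = [(1,3), (2,3), (3,3), (4,3), (5,3), (5,4), (5,5), (5,6)]
arrival = 54

t=19: at (1,3)
t=24: at (2,3) after E
t=29: at (3,3) after E
t=34: at (4,3) after E
t=39: at (5,3) after E
t=44: at (5,4) after N
t=49: at (5,5) after N
t=54: at (5,6) after N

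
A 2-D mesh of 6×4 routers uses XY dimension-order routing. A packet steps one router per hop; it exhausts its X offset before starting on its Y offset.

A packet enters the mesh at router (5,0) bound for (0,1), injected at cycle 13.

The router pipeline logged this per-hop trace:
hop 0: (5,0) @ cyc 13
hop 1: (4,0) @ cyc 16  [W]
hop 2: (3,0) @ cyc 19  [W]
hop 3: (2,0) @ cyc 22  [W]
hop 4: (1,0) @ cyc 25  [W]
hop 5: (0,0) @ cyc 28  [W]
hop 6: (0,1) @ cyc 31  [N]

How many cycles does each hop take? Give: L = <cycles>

L = 3

Δcyc across hop 0→1: 16 − 13 = 3.
Each hop adds L, hence L = 3.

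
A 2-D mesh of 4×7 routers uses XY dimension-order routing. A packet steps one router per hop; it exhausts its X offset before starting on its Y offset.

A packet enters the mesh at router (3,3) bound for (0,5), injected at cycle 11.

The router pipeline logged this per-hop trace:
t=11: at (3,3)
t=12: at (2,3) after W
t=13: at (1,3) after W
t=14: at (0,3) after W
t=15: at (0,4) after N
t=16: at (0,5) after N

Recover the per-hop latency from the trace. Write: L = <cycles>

Δcyc across hop 0→1: 12 − 11 = 1.
Each hop adds L, hence L = 1.

L = 1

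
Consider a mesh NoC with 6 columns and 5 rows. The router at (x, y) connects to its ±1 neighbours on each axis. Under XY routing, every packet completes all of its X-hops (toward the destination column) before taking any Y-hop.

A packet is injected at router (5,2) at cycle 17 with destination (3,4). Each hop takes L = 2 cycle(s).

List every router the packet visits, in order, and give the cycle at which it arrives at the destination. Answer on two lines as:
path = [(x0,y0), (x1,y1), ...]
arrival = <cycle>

path = [(5,2), (4,2), (3,2), (3,3), (3,4)]
arrival = 25

#0 — 5,2 | c17
#1 — 4,2 | c19 | W
#2 — 3,2 | c21 | W
#3 — 3,3 | c23 | N
#4 — 3,4 | c25 | N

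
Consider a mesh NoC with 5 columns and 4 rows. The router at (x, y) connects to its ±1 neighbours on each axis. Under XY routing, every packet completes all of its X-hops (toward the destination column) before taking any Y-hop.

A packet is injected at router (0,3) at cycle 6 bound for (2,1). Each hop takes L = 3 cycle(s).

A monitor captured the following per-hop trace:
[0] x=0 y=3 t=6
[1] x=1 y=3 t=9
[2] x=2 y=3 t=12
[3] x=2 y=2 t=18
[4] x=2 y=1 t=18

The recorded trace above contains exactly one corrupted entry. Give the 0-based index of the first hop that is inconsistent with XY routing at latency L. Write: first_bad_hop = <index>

first_bad_hop = 3

  1: Δx=+1 Δy=+0 Δt=3 [ok]
  2: Δx=+1 Δy=+0 Δt=3 [ok]
  3: Δx=+0 Δy=-1 Δt=6 [BAD: Δcyc=6≠L]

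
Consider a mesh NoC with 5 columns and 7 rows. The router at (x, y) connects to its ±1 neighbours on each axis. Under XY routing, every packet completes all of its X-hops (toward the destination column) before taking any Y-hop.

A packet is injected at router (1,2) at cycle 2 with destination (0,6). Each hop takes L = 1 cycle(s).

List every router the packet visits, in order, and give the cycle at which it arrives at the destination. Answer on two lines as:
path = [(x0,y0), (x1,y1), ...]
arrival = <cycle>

#0 — 1,2 | c2
#1 — 0,2 | c3 | W
#2 — 0,3 | c4 | N
#3 — 0,4 | c5 | N
#4 — 0,5 | c6 | N
#5 — 0,6 | c7 | N

path = [(1,2), (0,2), (0,3), (0,4), (0,5), (0,6)]
arrival = 7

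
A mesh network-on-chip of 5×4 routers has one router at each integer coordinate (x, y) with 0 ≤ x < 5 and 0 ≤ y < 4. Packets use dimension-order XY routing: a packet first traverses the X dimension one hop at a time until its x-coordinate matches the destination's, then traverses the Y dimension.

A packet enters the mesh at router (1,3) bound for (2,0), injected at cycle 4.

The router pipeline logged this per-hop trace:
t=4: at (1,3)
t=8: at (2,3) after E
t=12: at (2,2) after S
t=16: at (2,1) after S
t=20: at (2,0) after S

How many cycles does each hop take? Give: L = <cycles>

L = 4

Between hops 0 and 1 the cycle counter advances 8 − 4 = 4.
Per-hop latency L = Δcyc = 4.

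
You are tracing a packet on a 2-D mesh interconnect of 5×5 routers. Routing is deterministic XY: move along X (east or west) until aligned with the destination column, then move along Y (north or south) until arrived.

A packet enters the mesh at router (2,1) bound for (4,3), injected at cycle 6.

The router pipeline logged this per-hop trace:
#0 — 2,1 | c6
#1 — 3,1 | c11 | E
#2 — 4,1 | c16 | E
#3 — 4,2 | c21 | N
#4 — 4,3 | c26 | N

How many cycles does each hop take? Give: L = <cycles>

L = 5

cyc[1] − cyc[0] = 11 − 6 = 5.
That increment is L by definition: L = 5.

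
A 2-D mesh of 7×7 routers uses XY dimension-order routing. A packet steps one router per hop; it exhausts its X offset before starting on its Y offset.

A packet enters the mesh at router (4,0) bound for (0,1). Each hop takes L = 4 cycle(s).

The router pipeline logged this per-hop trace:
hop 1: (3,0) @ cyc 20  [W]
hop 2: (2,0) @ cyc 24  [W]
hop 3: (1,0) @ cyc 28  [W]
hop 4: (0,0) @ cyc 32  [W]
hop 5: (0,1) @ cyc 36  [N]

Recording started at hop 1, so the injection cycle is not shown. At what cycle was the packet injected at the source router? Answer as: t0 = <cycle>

At hop 1 the cycle is 20; in general cyc_k = t0 + kL.
So t0 = 20 − 1·4 = 16.

t0 = 16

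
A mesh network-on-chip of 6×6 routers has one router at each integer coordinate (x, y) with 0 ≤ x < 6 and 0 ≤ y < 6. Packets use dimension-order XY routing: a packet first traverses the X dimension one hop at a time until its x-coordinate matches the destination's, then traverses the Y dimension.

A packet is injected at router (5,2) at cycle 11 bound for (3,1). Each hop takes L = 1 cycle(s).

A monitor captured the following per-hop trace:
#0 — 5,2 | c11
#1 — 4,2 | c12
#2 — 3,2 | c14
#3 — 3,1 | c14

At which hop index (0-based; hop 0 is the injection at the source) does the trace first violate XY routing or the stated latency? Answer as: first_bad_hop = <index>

first_bad_hop = 2

check 1→ d=(-1,0) cyc+1: ok
check 2→ d=(-1,0) cyc+2: BAD: Δcyc=2≠L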